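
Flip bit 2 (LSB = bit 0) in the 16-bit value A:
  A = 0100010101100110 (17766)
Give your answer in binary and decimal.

Mask = 1 << 2 = 0000000000000100
Bit 2 of A is 1; XOR with the mask flips it to 0.
  0100010101100110
^ 0000000000000100
------------------
  0100010101100010

Answer: 0100010101100010 (17762)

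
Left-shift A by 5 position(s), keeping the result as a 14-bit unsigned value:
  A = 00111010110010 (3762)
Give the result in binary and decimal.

Shift left by 5: drop the top 5 bit(s), append 5 zero(s) on the right.
  00111010110010  ->  discard [00111], keep [010110010], append 00000
= 01011001000000

Answer: 01011001000000 (5696)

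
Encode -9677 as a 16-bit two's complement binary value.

1. Binary of +9677:  0010010111001101
2. Invert bits:     1101101000110010
3. Add 1:           1101101000110011

Answer: 1101101000110011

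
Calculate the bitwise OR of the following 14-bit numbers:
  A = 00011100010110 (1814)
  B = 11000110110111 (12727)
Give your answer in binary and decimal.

Apply | to each column (1 where either bit is 1):
  00011100010110
| 11000110110111
----------------
  11011110110111

Answer: 11011110110111 (14263)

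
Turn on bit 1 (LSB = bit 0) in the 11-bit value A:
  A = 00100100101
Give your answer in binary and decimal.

Mask = 1 << 1 = 00000000010
Bit 1 of A is 0, so OR-ing with the mask flips it to 1.
  00100100101
| 00000000010
-------------
  00100100111

Answer: 00100100111 (295)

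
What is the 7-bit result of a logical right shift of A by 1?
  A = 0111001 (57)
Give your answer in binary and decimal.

Logical shift right by 1: drop the bottom 1 bit(s), prepend 1 zero(s) on the left.
  0111001  ->  keep [011100], discard [1], prepend 0
= 0011100

Answer: 0011100 (28)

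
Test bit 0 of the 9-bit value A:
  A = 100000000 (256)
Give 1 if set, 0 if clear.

Bit 0 is the 1st from the right.
  100000000
          ^
That bit is 0.

Answer: 0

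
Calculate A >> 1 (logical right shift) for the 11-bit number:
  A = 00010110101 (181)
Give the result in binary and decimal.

Logical shift right by 1: drop the bottom 1 bit(s), prepend 1 zero(s) on the left.
  00010110101  ->  keep [0001011010], discard [1], prepend 0
= 00001011010

Answer: 00001011010 (90)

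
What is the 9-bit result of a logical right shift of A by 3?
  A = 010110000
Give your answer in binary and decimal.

Logical shift right by 3: drop the bottom 3 bit(s), prepend 3 zero(s) on the left.
  010110000  ->  keep [010110], discard [000], prepend 000
= 000010110

Answer: 000010110 (22)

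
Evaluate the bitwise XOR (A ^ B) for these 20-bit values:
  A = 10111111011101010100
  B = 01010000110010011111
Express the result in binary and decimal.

Apply ^ to each column (1 where bits differ):
  10111111011101010100
^ 01010000110010011111
----------------------
  11101111101111001011

Answer: 11101111101111001011 (981963)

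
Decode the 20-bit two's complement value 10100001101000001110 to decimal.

MSB is 1, so the value is negative. Find the magnitude:
1. Invert bits:  01011110010111110001
2. Add 1:        01011110010111110010  = 386546
3. Apply sign:   -386546

Answer: -386546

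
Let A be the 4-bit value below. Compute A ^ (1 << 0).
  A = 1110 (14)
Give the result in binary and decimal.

Mask = 1 << 0 = 0001
Bit 0 of A is 0; XOR with the mask flips it to 1.
  1110
^ 0001
------
  1111

Answer: 1111 (15)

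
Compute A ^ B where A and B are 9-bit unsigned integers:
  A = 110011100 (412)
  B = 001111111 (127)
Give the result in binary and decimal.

Apply ^ to each column (1 where bits differ):
  110011100
^ 001111111
-----------
  111100011

Answer: 111100011 (483)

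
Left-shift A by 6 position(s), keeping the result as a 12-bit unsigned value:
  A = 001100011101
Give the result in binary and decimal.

Shift left by 6: drop the top 6 bit(s), append 6 zero(s) on the right.
  001100011101  ->  discard [001100], keep [011101], append 000000
= 011101000000

Answer: 011101000000 (1856)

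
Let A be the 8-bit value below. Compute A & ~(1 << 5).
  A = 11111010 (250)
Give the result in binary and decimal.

Mask = ~(1 << 5) = 11011111
Bit 5 of A is 1, so AND-ing with the mask clears it to 0.
  11111010
& 11011111
----------
  11011010

Answer: 11011010 (218)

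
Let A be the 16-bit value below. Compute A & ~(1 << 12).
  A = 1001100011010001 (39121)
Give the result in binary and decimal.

Mask = ~(1 << 12) = 1110111111111111
Bit 12 of A is 1, so AND-ing with the mask clears it to 0.
  1001100011010001
& 1110111111111111
------------------
  1000100011010001

Answer: 1000100011010001 (35025)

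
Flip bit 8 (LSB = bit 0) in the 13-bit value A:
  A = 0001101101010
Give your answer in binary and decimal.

Mask = 1 << 8 = 0000100000000
Bit 8 of A is 1; XOR with the mask flips it to 0.
  0001101101010
^ 0000100000000
---------------
  0001001101010

Answer: 0001001101010 (618)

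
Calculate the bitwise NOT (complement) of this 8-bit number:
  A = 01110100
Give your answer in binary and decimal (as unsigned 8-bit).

Flip each bit (0->1, 1->0):
  01110100
  10001011

Answer: 10001011 (139)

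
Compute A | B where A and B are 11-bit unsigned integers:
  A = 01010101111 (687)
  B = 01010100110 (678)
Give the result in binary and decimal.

Apply | to each column (1 where either bit is 1):
  01010101111
| 01010100110
-------------
  01010101111

Answer: 01010101111 (687)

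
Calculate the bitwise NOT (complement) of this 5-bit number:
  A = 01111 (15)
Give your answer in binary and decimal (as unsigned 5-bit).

Flip each bit (0->1, 1->0):
  01111
  10000

Answer: 10000 (16)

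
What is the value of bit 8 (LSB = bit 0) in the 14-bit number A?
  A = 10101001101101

Bit 8 is the 9th from the right.
  10101001101101
       ^
That bit is 0.

Answer: 0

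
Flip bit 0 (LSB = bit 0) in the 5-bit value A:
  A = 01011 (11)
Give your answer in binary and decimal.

Mask = 1 << 0 = 00001
Bit 0 of A is 1; XOR with the mask flips it to 0.
  01011
^ 00001
-------
  01010

Answer: 01010 (10)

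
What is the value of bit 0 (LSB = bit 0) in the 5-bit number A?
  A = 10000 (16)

Bit 0 is the 1st from the right.
  10000
      ^
That bit is 0.

Answer: 0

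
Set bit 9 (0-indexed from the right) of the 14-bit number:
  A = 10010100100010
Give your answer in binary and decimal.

Mask = 1 << 9 = 00001000000000
Bit 9 of A is 0, so OR-ing with the mask flips it to 1.
  10010100100010
| 00001000000000
----------------
  10011100100010

Answer: 10011100100010 (10018)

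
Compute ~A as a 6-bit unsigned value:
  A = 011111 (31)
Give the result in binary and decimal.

Flip each bit (0->1, 1->0):
  011111
  100000

Answer: 100000 (32)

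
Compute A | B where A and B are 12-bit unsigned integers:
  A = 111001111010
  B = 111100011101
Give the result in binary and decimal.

Apply | to each column (1 where either bit is 1):
  111001111010
| 111100011101
--------------
  111101111111

Answer: 111101111111 (3967)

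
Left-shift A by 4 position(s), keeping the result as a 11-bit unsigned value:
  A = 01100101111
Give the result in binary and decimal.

Shift left by 4: drop the top 4 bit(s), append 4 zero(s) on the right.
  01100101111  ->  discard [0110], keep [0101111], append 0000
= 01011110000

Answer: 01011110000 (752)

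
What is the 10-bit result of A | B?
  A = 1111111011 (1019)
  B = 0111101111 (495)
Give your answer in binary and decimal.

Apply | to each column (1 where either bit is 1):
  1111111011
| 0111101111
------------
  1111111111

Answer: 1111111111 (1023)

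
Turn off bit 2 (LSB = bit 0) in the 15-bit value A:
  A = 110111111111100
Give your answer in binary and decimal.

Mask = ~(1 << 2) = 111111111111011
Bit 2 of A is 1, so AND-ing with the mask clears it to 0.
  110111111111100
& 111111111111011
-----------------
  110111111111000

Answer: 110111111111000 (28664)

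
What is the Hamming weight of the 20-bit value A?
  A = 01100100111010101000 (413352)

01100100111010101000
1-bits at positions (from bit 0 = LSB): 3, 5, 7, 9, 10, 11, 14, 17, 18
Count = 9

Answer: 9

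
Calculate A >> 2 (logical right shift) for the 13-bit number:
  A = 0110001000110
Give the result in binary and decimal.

Logical shift right by 2: drop the bottom 2 bit(s), prepend 2 zero(s) on the left.
  0110001000110  ->  keep [01100010001], discard [10], prepend 00
= 0001100010001

Answer: 0001100010001 (785)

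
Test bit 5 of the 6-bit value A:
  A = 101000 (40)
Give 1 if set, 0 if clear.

Bit 5 is the 6th from the right.
  101000
  ^
That bit is 1.

Answer: 1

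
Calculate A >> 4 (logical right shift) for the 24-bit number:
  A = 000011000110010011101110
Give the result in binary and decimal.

Logical shift right by 4: drop the bottom 4 bit(s), prepend 4 zero(s) on the left.
  000011000110010011101110  ->  keep [00001100011001001110], discard [1110], prepend 0000
= 000000001100011001001110

Answer: 000000001100011001001110 (50766)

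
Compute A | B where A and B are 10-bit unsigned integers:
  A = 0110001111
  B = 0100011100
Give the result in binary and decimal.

Apply | to each column (1 where either bit is 1):
  0110001111
| 0100011100
------------
  0110011111

Answer: 0110011111 (415)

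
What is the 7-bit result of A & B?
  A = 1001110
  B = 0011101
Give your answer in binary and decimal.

Apply & to each column (1 only where both bits are 1):
  1001110
& 0011101
---------
  0001100

Answer: 0001100 (12)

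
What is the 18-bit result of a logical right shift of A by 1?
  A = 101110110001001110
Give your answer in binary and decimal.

Logical shift right by 1: drop the bottom 1 bit(s), prepend 1 zero(s) on the left.
  101110110001001110  ->  keep [10111011000100111], discard [0], prepend 0
= 010111011000100111

Answer: 010111011000100111 (95783)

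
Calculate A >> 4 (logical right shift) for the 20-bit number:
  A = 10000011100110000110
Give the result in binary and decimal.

Logical shift right by 4: drop the bottom 4 bit(s), prepend 4 zero(s) on the left.
  10000011100110000110  ->  keep [1000001110011000], discard [0110], prepend 0000
= 00001000001110011000

Answer: 00001000001110011000 (33688)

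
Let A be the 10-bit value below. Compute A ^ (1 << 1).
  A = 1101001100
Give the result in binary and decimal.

Mask = 1 << 1 = 0000000010
Bit 1 of A is 0; XOR with the mask flips it to 1.
  1101001100
^ 0000000010
------------
  1101001110

Answer: 1101001110 (846)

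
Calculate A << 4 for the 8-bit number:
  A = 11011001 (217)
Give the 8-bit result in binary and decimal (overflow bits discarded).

Shift left by 4: drop the top 4 bit(s), append 4 zero(s) on the right.
  11011001  ->  discard [1101], keep [1001], append 0000
= 10010000

Answer: 10010000 (144)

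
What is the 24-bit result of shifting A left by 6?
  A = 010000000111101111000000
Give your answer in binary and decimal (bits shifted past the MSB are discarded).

Shift left by 6: drop the top 6 bit(s), append 6 zero(s) on the right.
  010000000111101111000000  ->  discard [010000], keep [000111101111000000], append 000000
= 000111101111000000000000

Answer: 000111101111000000000000 (2027520)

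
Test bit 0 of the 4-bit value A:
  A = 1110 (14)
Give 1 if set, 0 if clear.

Bit 0 is the 1st from the right.
  1110
     ^
That bit is 0.

Answer: 0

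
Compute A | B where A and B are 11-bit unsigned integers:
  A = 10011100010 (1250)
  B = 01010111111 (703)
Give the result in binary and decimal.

Apply | to each column (1 where either bit is 1):
  10011100010
| 01010111111
-------------
  11011111111

Answer: 11011111111 (1791)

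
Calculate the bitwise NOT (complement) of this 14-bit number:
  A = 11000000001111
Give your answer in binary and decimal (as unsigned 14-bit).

Flip each bit (0->1, 1->0):
  11000000001111
  00111111110000

Answer: 00111111110000 (4080)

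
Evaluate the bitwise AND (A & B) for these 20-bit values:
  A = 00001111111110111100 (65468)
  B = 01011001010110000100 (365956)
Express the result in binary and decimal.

Apply & to each column (1 only where both bits are 1):
  00001111111110111100
& 01011001010110000100
----------------------
  00001001010110000100

Answer: 00001001010110000100 (38276)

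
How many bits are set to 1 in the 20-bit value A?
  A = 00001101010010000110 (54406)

00001101010010000110
1-bits at positions (from bit 0 = LSB): 1, 2, 7, 10, 12, 14, 15
Count = 7

Answer: 7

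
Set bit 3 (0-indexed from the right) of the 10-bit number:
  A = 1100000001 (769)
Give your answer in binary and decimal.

Mask = 1 << 3 = 0000001000
Bit 3 of A is 0, so OR-ing with the mask flips it to 1.
  1100000001
| 0000001000
------------
  1100001001

Answer: 1100001001 (777)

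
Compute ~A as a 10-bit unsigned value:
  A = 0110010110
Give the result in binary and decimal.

Flip each bit (0->1, 1->0):
  0110010110
  1001101001

Answer: 1001101001 (617)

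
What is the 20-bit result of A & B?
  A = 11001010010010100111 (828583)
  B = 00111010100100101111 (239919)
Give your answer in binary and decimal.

Apply & to each column (1 only where both bits are 1):
  11001010010010100111
& 00111010100100101111
----------------------
  00001010000000100111

Answer: 00001010000000100111 (40999)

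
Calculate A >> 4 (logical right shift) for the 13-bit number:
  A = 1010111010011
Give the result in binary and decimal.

Logical shift right by 4: drop the bottom 4 bit(s), prepend 4 zero(s) on the left.
  1010111010011  ->  keep [101011101], discard [0011], prepend 0000
= 0000101011101

Answer: 0000101011101 (349)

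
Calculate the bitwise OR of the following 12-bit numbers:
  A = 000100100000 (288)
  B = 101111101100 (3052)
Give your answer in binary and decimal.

Apply | to each column (1 where either bit is 1):
  000100100000
| 101111101100
--------------
  101111101100

Answer: 101111101100 (3052)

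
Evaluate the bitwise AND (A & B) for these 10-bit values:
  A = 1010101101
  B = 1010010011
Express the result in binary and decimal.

Apply & to each column (1 only where both bits are 1):
  1010101101
& 1010010011
------------
  1010000001

Answer: 1010000001 (641)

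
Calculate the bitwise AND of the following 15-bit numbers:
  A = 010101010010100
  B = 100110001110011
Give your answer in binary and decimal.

Apply & to each column (1 only where both bits are 1):
  010101010010100
& 100110001110011
-----------------
  000100000010000

Answer: 000100000010000 (2064)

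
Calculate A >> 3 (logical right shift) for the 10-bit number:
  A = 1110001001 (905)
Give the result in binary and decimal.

Logical shift right by 3: drop the bottom 3 bit(s), prepend 3 zero(s) on the left.
  1110001001  ->  keep [1110001], discard [001], prepend 000
= 0001110001

Answer: 0001110001 (113)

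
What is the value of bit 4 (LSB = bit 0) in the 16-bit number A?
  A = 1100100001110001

Bit 4 is the 5th from the right.
  1100100001110001
             ^
That bit is 1.

Answer: 1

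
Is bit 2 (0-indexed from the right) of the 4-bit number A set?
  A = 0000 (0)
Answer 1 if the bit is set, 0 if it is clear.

Bit 2 is the 3rd from the right.
  0000
   ^
That bit is 0.

Answer: 0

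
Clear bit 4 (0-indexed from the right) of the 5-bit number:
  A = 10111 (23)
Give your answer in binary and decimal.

Mask = ~(1 << 4) = 01111
Bit 4 of A is 1, so AND-ing with the mask clears it to 0.
  10111
& 01111
-------
  00111

Answer: 00111 (7)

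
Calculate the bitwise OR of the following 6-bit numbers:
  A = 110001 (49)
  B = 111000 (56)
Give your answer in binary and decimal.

Apply | to each column (1 where either bit is 1):
  110001
| 111000
--------
  111001

Answer: 111001 (57)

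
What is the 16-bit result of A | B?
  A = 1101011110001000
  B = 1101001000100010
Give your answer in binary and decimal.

Apply | to each column (1 where either bit is 1):
  1101011110001000
| 1101001000100010
------------------
  1101011110101010

Answer: 1101011110101010 (55210)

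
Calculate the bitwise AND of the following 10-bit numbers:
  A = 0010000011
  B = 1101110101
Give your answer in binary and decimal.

Apply & to each column (1 only where both bits are 1):
  0010000011
& 1101110101
------------
  0000000001

Answer: 0000000001 (1)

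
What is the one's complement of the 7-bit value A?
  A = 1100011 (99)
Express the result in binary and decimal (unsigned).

Flip each bit (0->1, 1->0):
  1100011
  0011100

Answer: 0011100 (28)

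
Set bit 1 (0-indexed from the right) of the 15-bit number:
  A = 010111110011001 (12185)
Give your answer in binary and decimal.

Mask = 1 << 1 = 000000000000010
Bit 1 of A is 0, so OR-ing with the mask flips it to 1.
  010111110011001
| 000000000000010
-----------------
  010111110011011

Answer: 010111110011011 (12187)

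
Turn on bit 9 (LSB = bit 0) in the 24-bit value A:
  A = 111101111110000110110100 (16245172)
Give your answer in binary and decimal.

Mask = 1 << 9 = 000000000000001000000000
Bit 9 of A is 0, so OR-ing with the mask flips it to 1.
  111101111110000110110100
| 000000000000001000000000
--------------------------
  111101111110001110110100

Answer: 111101111110001110110100 (16245684)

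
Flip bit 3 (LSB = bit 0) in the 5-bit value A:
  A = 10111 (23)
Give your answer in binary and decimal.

Mask = 1 << 3 = 01000
Bit 3 of A is 0; XOR with the mask flips it to 1.
  10111
^ 01000
-------
  11111

Answer: 11111 (31)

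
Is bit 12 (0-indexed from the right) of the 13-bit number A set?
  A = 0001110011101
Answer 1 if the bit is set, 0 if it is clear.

Bit 12 is the 13th from the right.
  0001110011101
  ^
That bit is 0.

Answer: 0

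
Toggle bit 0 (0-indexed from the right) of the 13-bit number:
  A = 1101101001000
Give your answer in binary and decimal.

Mask = 1 << 0 = 0000000000001
Bit 0 of A is 0; XOR with the mask flips it to 1.
  1101101001000
^ 0000000000001
---------------
  1101101001001

Answer: 1101101001001 (6985)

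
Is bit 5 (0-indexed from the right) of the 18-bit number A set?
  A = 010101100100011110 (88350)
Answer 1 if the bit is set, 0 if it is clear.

Bit 5 is the 6th from the right.
  010101100100011110
              ^
That bit is 0.

Answer: 0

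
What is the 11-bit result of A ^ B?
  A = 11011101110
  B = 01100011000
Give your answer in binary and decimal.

Apply ^ to each column (1 where bits differ):
  11011101110
^ 01100011000
-------------
  10111110110

Answer: 10111110110 (1526)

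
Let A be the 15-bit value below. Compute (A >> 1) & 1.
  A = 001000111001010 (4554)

Bit 1 is the 2nd from the right.
  001000111001010
               ^
That bit is 1.

Answer: 1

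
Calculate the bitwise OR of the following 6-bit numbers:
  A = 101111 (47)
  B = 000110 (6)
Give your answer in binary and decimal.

Apply | to each column (1 where either bit is 1):
  101111
| 000110
--------
  101111

Answer: 101111 (47)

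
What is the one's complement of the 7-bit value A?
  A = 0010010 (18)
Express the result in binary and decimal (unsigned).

Flip each bit (0->1, 1->0):
  0010010
  1101101

Answer: 1101101 (109)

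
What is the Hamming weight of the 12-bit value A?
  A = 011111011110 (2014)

011111011110
1-bits at positions (from bit 0 = LSB): 1, 2, 3, 4, 6, 7, 8, 9, 10
Count = 9

Answer: 9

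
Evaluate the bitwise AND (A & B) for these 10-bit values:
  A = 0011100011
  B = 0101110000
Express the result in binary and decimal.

Apply & to each column (1 only where both bits are 1):
  0011100011
& 0101110000
------------
  0001100000

Answer: 0001100000 (96)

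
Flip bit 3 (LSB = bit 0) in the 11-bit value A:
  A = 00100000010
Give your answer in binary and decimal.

Mask = 1 << 3 = 00000001000
Bit 3 of A is 0; XOR with the mask flips it to 1.
  00100000010
^ 00000001000
-------------
  00100001010

Answer: 00100001010 (266)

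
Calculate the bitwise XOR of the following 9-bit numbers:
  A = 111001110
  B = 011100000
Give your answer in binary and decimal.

Apply ^ to each column (1 where bits differ):
  111001110
^ 011100000
-----------
  100101110

Answer: 100101110 (302)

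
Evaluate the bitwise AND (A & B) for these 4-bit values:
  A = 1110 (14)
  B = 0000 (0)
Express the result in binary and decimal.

Apply & to each column (1 only where both bits are 1):
  1110
& 0000
------
  0000

Answer: 0000 (0)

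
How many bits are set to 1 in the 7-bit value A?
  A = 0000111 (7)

0000111
1-bits at positions (from bit 0 = LSB): 0, 1, 2
Count = 3

Answer: 3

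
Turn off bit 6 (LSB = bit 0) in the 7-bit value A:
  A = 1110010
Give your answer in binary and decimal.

Mask = ~(1 << 6) = 0111111
Bit 6 of A is 1, so AND-ing with the mask clears it to 0.
  1110010
& 0111111
---------
  0110010

Answer: 0110010 (50)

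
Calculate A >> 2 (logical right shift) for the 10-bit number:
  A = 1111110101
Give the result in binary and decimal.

Logical shift right by 2: drop the bottom 2 bit(s), prepend 2 zero(s) on the left.
  1111110101  ->  keep [11111101], discard [01], prepend 00
= 0011111101

Answer: 0011111101 (253)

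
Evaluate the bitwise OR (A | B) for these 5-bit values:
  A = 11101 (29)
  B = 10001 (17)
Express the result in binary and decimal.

Apply | to each column (1 where either bit is 1):
  11101
| 10001
-------
  11101

Answer: 11101 (29)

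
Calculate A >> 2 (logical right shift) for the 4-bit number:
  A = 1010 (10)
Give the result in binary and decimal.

Logical shift right by 2: drop the bottom 2 bit(s), prepend 2 zero(s) on the left.
  1010  ->  keep [10], discard [10], prepend 00
= 0010

Answer: 0010 (2)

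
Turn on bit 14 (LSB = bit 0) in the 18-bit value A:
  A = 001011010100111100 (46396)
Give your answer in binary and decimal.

Mask = 1 << 14 = 000100000000000000
Bit 14 of A is 0, so OR-ing with the mask flips it to 1.
  001011010100111100
| 000100000000000000
--------------------
  001111010100111100

Answer: 001111010100111100 (62780)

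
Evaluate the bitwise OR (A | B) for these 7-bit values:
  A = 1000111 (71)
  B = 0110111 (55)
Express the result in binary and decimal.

Apply | to each column (1 where either bit is 1):
  1000111
| 0110111
---------
  1110111

Answer: 1110111 (119)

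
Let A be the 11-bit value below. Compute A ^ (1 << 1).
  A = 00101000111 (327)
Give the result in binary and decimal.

Mask = 1 << 1 = 00000000010
Bit 1 of A is 1; XOR with the mask flips it to 0.
  00101000111
^ 00000000010
-------------
  00101000101

Answer: 00101000101 (325)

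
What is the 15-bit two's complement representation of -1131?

1. Binary of +1131:  000010001101011
2. Invert bits:     111101110010100
3. Add 1:           111101110010101

Answer: 111101110010101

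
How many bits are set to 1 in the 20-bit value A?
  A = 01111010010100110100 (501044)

01111010010100110100
1-bits at positions (from bit 0 = LSB): 2, 4, 5, 8, 10, 13, 15, 16, 17, 18
Count = 10

Answer: 10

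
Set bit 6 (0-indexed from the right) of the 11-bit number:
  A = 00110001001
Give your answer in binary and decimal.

Mask = 1 << 6 = 00001000000
Bit 6 of A is 0, so OR-ing with the mask flips it to 1.
  00110001001
| 00001000000
-------------
  00111001001

Answer: 00111001001 (457)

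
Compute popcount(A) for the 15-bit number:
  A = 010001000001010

010001000001010
1-bits at positions (from bit 0 = LSB): 1, 3, 9, 13
Count = 4

Answer: 4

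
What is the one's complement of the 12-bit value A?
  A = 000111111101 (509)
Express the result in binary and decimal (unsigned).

Flip each bit (0->1, 1->0):
  000111111101
  111000000010

Answer: 111000000010 (3586)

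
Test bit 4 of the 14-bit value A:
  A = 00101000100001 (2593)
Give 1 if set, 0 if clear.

Bit 4 is the 5th from the right.
  00101000100001
           ^
That bit is 0.

Answer: 0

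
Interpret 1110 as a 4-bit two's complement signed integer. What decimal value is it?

MSB is 1, so the value is negative. Find the magnitude:
1. Invert bits:  0001
2. Add 1:        0010  = 2
3. Apply sign:   -2

Answer: -2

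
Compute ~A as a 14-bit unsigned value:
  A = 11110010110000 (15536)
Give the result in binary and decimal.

Flip each bit (0->1, 1->0):
  11110010110000
  00001101001111

Answer: 00001101001111 (847)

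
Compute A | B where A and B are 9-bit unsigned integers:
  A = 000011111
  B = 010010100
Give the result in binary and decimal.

Apply | to each column (1 where either bit is 1):
  000011111
| 010010100
-----------
  010011111

Answer: 010011111 (159)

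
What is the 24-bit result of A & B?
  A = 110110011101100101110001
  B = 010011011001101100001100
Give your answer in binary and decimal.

Apply & to each column (1 only where both bits are 1):
  110110011101100101110001
& 010011011001101100001100
--------------------------
  010010011001100100000000

Answer: 010010011001100100000000 (4823296)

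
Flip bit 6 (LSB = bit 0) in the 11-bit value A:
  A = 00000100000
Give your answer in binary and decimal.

Mask = 1 << 6 = 00001000000
Bit 6 of A is 0; XOR with the mask flips it to 1.
  00000100000
^ 00001000000
-------------
  00001100000

Answer: 00001100000 (96)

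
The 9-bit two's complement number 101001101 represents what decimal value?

MSB is 1, so the value is negative. Find the magnitude:
1. Invert bits:  010110010
2. Add 1:        010110011  = 179
3. Apply sign:   -179

Answer: -179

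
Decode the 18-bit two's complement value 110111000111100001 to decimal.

MSB is 1, so the value is negative. Find the magnitude:
1. Invert bits:  001000111000011110
2. Add 1:        001000111000011111  = 36383
3. Apply sign:   -36383

Answer: -36383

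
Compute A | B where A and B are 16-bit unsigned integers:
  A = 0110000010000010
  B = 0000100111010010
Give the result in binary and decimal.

Apply | to each column (1 where either bit is 1):
  0110000010000010
| 0000100111010010
------------------
  0110100111010010

Answer: 0110100111010010 (27090)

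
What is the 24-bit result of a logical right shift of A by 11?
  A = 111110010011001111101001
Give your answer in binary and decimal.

Logical shift right by 11: drop the bottom 11 bit(s), prepend 11 zero(s) on the left.
  111110010011001111101001  ->  keep [1111100100110], discard [01111101001], prepend 00000000000
= 000000000001111100100110

Answer: 000000000001111100100110 (7974)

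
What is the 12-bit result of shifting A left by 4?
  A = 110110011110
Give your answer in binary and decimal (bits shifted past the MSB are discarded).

Shift left by 4: drop the top 4 bit(s), append 4 zero(s) on the right.
  110110011110  ->  discard [1101], keep [10011110], append 0000
= 100111100000

Answer: 100111100000 (2528)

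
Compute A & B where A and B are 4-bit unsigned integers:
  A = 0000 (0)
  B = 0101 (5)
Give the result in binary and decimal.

Apply & to each column (1 only where both bits are 1):
  0000
& 0101
------
  0000

Answer: 0000 (0)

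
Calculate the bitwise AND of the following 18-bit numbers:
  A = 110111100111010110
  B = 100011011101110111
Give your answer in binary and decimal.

Apply & to each column (1 only where both bits are 1):
  110111100111010110
& 100011011101110111
--------------------
  100011000101010110

Answer: 100011000101010110 (143702)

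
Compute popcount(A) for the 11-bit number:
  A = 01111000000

01111000000
1-bits at positions (from bit 0 = LSB): 6, 7, 8, 9
Count = 4

Answer: 4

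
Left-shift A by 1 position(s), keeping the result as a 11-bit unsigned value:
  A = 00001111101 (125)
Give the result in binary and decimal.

Shift left by 1: drop the top 1 bit(s), append 1 zero(s) on the right.
  00001111101  ->  discard [0], keep [0001111101], append 0
= 00011111010

Answer: 00011111010 (250)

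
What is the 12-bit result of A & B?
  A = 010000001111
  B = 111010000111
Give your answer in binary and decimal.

Apply & to each column (1 only where both bits are 1):
  010000001111
& 111010000111
--------------
  010000000111

Answer: 010000000111 (1031)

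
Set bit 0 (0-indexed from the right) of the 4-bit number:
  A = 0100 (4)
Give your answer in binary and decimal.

Mask = 1 << 0 = 0001
Bit 0 of A is 0, so OR-ing with the mask flips it to 1.
  0100
| 0001
------
  0101

Answer: 0101 (5)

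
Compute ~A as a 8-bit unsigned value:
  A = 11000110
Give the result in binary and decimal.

Flip each bit (0->1, 1->0):
  11000110
  00111001

Answer: 00111001 (57)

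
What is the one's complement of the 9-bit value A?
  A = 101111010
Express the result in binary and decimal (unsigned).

Flip each bit (0->1, 1->0):
  101111010
  010000101

Answer: 010000101 (133)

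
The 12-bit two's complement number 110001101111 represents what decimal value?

MSB is 1, so the value is negative. Find the magnitude:
1. Invert bits:  001110010000
2. Add 1:        001110010001  = 913
3. Apply sign:   -913

Answer: -913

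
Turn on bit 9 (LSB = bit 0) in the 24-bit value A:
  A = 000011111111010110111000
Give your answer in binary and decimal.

Mask = 1 << 9 = 000000000000001000000000
Bit 9 of A is 0, so OR-ing with the mask flips it to 1.
  000011111111010110111000
| 000000000000001000000000
--------------------------
  000011111111011110111000

Answer: 000011111111011110111000 (1046456)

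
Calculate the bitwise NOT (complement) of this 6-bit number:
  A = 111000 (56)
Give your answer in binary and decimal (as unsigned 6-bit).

Flip each bit (0->1, 1->0):
  111000
  000111

Answer: 000111 (7)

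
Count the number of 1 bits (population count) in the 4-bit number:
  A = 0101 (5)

0101
1-bits at positions (from bit 0 = LSB): 0, 2
Count = 2

Answer: 2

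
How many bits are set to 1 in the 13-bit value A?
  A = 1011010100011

1011010100011
1-bits at positions (from bit 0 = LSB): 0, 1, 5, 7, 9, 10, 12
Count = 7

Answer: 7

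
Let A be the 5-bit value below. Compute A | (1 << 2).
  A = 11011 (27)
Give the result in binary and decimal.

Mask = 1 << 2 = 00100
Bit 2 of A is 0, so OR-ing with the mask flips it to 1.
  11011
| 00100
-------
  11111

Answer: 11111 (31)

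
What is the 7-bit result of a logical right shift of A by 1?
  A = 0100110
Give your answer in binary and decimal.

Logical shift right by 1: drop the bottom 1 bit(s), prepend 1 zero(s) on the left.
  0100110  ->  keep [010011], discard [0], prepend 0
= 0010011

Answer: 0010011 (19)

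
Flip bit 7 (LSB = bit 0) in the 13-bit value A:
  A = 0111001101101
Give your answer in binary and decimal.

Mask = 1 << 7 = 0000010000000
Bit 7 of A is 0; XOR with the mask flips it to 1.
  0111001101101
^ 0000010000000
---------------
  0111011101101

Answer: 0111011101101 (3821)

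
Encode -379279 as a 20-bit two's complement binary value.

1. Binary of +379279:  01011100100110001111
2. Invert bits:     10100011011001110000
3. Add 1:           10100011011001110001

Answer: 10100011011001110001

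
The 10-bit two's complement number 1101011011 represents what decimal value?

MSB is 1, so the value is negative. Find the magnitude:
1. Invert bits:  0010100100
2. Add 1:        0010100101  = 165
3. Apply sign:   -165

Answer: -165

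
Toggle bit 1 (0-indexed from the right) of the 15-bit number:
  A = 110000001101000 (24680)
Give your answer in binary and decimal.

Mask = 1 << 1 = 000000000000010
Bit 1 of A is 0; XOR with the mask flips it to 1.
  110000001101000
^ 000000000000010
-----------------
  110000001101010

Answer: 110000001101010 (24682)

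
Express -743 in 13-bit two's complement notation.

1. Binary of +743:  0001011100111
2. Invert bits:     1110100011000
3. Add 1:           1110100011001

Answer: 1110100011001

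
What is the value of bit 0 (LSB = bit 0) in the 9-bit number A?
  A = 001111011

Bit 0 is the 1st from the right.
  001111011
          ^
That bit is 1.

Answer: 1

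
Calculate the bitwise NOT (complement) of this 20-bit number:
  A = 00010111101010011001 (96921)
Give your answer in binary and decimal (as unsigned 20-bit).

Flip each bit (0->1, 1->0):
  00010111101010011001
  11101000010101100110

Answer: 11101000010101100110 (951654)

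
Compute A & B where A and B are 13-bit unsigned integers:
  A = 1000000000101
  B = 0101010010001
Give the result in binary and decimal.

Apply & to each column (1 only where both bits are 1):
  1000000000101
& 0101010010001
---------------
  0000000000001

Answer: 0000000000001 (1)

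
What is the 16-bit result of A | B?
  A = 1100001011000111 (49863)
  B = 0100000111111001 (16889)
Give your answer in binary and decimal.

Apply | to each column (1 where either bit is 1):
  1100001011000111
| 0100000111111001
------------------
  1100001111111111

Answer: 1100001111111111 (50175)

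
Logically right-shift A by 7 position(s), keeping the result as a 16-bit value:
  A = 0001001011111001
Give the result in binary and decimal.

Logical shift right by 7: drop the bottom 7 bit(s), prepend 7 zero(s) on the left.
  0001001011111001  ->  keep [000100101], discard [1111001], prepend 0000000
= 0000000000100101

Answer: 0000000000100101 (37)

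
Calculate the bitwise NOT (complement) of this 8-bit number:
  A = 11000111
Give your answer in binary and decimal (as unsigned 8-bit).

Flip each bit (0->1, 1->0):
  11000111
  00111000

Answer: 00111000 (56)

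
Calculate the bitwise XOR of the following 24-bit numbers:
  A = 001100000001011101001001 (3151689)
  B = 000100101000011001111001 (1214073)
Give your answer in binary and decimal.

Apply ^ to each column (1 where bits differ):
  001100000001011101001001
^ 000100101000011001111001
--------------------------
  001000101001000100110000

Answer: 001000101001000100110000 (2265392)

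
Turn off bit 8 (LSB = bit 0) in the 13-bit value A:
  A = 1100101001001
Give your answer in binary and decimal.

Mask = ~(1 << 8) = 1111011111111
Bit 8 of A is 1, so AND-ing with the mask clears it to 0.
  1100101001001
& 1111011111111
---------------
  1100001001001

Answer: 1100001001001 (6217)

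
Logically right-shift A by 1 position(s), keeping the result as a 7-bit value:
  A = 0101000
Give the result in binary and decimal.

Logical shift right by 1: drop the bottom 1 bit(s), prepend 1 zero(s) on the left.
  0101000  ->  keep [010100], discard [0], prepend 0
= 0010100

Answer: 0010100 (20)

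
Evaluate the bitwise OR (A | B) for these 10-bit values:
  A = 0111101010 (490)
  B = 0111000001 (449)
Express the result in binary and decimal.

Apply | to each column (1 where either bit is 1):
  0111101010
| 0111000001
------------
  0111101011

Answer: 0111101011 (491)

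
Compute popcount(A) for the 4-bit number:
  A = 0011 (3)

0011
1-bits at positions (from bit 0 = LSB): 0, 1
Count = 2

Answer: 2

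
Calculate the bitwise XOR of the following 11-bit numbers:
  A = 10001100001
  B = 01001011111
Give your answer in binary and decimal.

Apply ^ to each column (1 where bits differ):
  10001100001
^ 01001011111
-------------
  11000111110

Answer: 11000111110 (1598)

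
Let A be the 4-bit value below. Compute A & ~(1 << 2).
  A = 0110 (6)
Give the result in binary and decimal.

Mask = ~(1 << 2) = 1011
Bit 2 of A is 1, so AND-ing with the mask clears it to 0.
  0110
& 1011
------
  0010

Answer: 0010 (2)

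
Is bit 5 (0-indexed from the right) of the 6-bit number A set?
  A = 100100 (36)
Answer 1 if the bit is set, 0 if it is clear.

Bit 5 is the 6th from the right.
  100100
  ^
That bit is 1.

Answer: 1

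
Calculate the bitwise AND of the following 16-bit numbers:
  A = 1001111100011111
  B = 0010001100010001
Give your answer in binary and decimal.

Apply & to each column (1 only where both bits are 1):
  1001111100011111
& 0010001100010001
------------------
  0000001100010001

Answer: 0000001100010001 (785)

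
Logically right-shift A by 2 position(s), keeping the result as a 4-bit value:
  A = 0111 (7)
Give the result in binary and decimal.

Logical shift right by 2: drop the bottom 2 bit(s), prepend 2 zero(s) on the left.
  0111  ->  keep [01], discard [11], prepend 00
= 0001

Answer: 0001 (1)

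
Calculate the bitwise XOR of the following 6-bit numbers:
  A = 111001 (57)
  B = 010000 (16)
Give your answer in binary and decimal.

Apply ^ to each column (1 where bits differ):
  111001
^ 010000
--------
  101001

Answer: 101001 (41)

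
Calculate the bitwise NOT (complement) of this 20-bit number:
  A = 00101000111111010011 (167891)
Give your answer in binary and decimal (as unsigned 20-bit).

Flip each bit (0->1, 1->0):
  00101000111111010011
  11010111000000101100

Answer: 11010111000000101100 (880684)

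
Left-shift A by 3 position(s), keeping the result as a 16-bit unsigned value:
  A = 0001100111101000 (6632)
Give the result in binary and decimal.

Shift left by 3: drop the top 3 bit(s), append 3 zero(s) on the right.
  0001100111101000  ->  discard [000], keep [1100111101000], append 000
= 1100111101000000

Answer: 1100111101000000 (53056)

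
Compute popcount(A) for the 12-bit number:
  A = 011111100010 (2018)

011111100010
1-bits at positions (from bit 0 = LSB): 1, 5, 6, 7, 8, 9, 10
Count = 7

Answer: 7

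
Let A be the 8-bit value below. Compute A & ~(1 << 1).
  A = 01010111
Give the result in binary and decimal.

Mask = ~(1 << 1) = 11111101
Bit 1 of A is 1, so AND-ing with the mask clears it to 0.
  01010111
& 11111101
----------
  01010101

Answer: 01010101 (85)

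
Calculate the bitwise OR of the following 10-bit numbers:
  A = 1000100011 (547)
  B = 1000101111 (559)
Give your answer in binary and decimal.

Apply | to each column (1 where either bit is 1):
  1000100011
| 1000101111
------------
  1000101111

Answer: 1000101111 (559)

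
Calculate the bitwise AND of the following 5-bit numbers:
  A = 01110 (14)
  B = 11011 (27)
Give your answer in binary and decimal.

Apply & to each column (1 only where both bits are 1):
  01110
& 11011
-------
  01010

Answer: 01010 (10)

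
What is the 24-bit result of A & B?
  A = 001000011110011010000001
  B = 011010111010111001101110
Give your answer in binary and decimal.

Apply & to each column (1 only where both bits are 1):
  001000011110011010000001
& 011010111010111001101110
--------------------------
  001000011010011000000000

Answer: 001000011010011000000000 (2205184)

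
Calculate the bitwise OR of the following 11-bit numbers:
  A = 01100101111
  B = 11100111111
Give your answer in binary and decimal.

Apply | to each column (1 where either bit is 1):
  01100101111
| 11100111111
-------------
  11100111111

Answer: 11100111111 (1855)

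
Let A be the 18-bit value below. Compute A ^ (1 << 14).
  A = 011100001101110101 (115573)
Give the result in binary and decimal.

Mask = 1 << 14 = 000100000000000000
Bit 14 of A is 1; XOR with the mask flips it to 0.
  011100001101110101
^ 000100000000000000
--------------------
  011000001101110101

Answer: 011000001101110101 (99189)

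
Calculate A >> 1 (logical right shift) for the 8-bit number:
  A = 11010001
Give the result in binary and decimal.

Logical shift right by 1: drop the bottom 1 bit(s), prepend 1 zero(s) on the left.
  11010001  ->  keep [1101000], discard [1], prepend 0
= 01101000

Answer: 01101000 (104)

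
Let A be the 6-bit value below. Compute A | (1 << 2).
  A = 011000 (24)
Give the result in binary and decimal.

Mask = 1 << 2 = 000100
Bit 2 of A is 0, so OR-ing with the mask flips it to 1.
  011000
| 000100
--------
  011100

Answer: 011100 (28)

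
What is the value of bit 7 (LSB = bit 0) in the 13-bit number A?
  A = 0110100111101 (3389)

Bit 7 is the 8th from the right.
  0110100111101
       ^
That bit is 0.

Answer: 0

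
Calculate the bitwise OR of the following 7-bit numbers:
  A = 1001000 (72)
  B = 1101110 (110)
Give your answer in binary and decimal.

Apply | to each column (1 where either bit is 1):
  1001000
| 1101110
---------
  1101110

Answer: 1101110 (110)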